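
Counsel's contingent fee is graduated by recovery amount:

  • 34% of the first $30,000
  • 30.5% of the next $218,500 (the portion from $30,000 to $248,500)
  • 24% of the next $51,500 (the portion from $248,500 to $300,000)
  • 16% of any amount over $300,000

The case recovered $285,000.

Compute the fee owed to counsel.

$85,602.50

First $30,000 at 34% = $10,200.00
Next $218,500 at 30.5% = $66,642.50
Remaining $36,500 at 24% = $8,760.00
Fee: $10,200.00 + $66,642.50 + $8,760.00 = $85,602.50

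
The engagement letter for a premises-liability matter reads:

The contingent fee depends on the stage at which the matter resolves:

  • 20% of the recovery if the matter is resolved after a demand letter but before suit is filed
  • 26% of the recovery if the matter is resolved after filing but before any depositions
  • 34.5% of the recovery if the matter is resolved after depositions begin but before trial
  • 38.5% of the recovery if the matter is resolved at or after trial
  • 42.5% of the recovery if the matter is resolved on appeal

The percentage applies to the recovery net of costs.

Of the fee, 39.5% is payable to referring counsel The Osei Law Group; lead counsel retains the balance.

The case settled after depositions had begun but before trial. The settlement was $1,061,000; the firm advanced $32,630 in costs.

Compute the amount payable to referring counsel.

$140,141.12

Fee base (net of costs): $1,061,000 − $32,630 = $1,028,370
The matter settled after depositions had begun but before trial, so the 34.5% rate applies.
$1,028,370 × 34.5% = $354,787.65
Referral share: 39.5% of $354,787.65 = $140,141.12; lead counsel retains $354,787.65 − $140,141.12 = $214,646.53.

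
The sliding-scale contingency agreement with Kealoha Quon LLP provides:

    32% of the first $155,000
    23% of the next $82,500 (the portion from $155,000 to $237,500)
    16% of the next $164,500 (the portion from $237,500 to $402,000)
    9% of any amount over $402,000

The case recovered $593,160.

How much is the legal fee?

$112,099.40

First $155,000 at 32% = $49,600.00
Next $82,500 at 23% = $18,975.00
Next $164,500 at 16% = $26,320.00
Remaining $191,160 at 9% = $17,204.40
Fee: $49,600.00 + $18,975.00 + $26,320.00 + $17,204.40 = $112,099.40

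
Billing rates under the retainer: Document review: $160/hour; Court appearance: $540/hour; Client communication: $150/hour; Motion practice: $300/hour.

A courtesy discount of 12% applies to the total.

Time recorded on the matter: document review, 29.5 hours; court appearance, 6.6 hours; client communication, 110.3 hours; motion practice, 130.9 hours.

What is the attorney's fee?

$56,407.12

Document review: 29.5 × $160 = $4,720.00
Court appearance: 6.6 × $540 = $3,564.00
Client communication: 110.3 × $150 = $16,545.00
Motion practice: 130.9 × $300 = $39,270.00
Subtotal: $64,099.00
Less 12% discount: −$7,691.88
Total: $64,099.00 − $7,691.88 = $56,407.12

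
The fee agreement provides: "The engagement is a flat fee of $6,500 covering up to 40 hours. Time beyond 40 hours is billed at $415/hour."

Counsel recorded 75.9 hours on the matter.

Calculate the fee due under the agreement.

Flat fee: $6,500.00
Excess hours: 75.9 − 40 = 35.9
Overrun: 35.9 × $415 = $14,898.50
Total: $6,500.00 + $14,898.50 = $21,398.50

$21,398.50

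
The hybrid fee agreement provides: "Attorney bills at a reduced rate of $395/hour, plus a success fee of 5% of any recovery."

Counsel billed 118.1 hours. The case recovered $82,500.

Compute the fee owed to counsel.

Hourly: 118.1 × $395 = $46,649.50
Success fee: 5% of $82,500 = $4,125.00
Total: $46,649.50 + $4,125.00 = $50,774.50

$50,774.50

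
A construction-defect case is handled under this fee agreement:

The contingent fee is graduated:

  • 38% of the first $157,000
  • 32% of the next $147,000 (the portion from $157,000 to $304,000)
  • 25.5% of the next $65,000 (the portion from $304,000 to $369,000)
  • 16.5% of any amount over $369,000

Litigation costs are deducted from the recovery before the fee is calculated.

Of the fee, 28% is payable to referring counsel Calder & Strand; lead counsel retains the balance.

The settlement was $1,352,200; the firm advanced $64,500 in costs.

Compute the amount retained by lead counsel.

$197,899.56

Fee base (net of costs): $1,352,200 − $64,500 = $1,287,700
First $157,000 at 38% = $59,660.00
Next $147,000 at 32% = $47,040.00
Next $65,000 at 25.5% = $16,575.00
Remaining $918,700 at 16.5% = $151,585.50
Fee: $59,660.00 + $47,040.00 + $16,575.00 + $151,585.50 = $274,860.50
Referral share: 28% of $274,860.50 = $76,960.94; lead counsel retains $274,860.50 − $76,960.94 = $197,899.56.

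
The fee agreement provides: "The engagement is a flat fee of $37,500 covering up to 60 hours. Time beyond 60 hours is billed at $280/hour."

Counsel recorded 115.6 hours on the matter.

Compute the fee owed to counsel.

$53,068.00

Flat fee: $37,500.00
Excess hours: 115.6 − 60 = 55.6
Overrun: 55.6 × $280 = $15,568.00
Total: $37,500.00 + $15,568.00 = $53,068.00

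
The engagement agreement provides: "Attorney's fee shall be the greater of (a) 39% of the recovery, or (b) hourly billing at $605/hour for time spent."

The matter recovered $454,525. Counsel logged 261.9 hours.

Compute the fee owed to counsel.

(a) 39% of $454,525 = $177,264.75
(b) 261.9 × $605 = $158,449.50
The greater is (a): $177,264.75.

$177,264.75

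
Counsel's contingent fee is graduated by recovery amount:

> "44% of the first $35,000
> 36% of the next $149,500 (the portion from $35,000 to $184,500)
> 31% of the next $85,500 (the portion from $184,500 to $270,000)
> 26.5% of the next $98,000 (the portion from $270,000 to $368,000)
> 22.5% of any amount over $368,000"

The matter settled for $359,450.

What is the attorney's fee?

$119,429.25

First $35,000 at 44% = $15,400.00
Next $149,500 at 36% = $53,820.00
Next $85,500 at 31% = $26,505.00
Remaining $89,450 at 26.5% = $23,704.25
Fee: $15,400.00 + $53,820.00 + $26,505.00 + $23,704.25 = $119,429.25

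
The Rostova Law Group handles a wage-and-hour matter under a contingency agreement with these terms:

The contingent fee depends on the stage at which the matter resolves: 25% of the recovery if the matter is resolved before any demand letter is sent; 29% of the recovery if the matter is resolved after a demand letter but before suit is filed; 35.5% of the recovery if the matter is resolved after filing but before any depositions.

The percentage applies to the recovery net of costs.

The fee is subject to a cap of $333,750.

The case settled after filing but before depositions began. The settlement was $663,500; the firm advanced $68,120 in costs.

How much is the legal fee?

$211,359.90

Fee base (net of costs): $663,500 − $68,120 = $595,380
The matter settled after filing but before depositions began, so the 35.5% rate applies.
$595,380 × 35.5% = $211,359.90
$211,359.90 is under the $333,750 cap.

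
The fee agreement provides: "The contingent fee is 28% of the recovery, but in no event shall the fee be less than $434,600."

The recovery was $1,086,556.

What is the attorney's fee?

$434,600.00

28% of $1,086,556 = $304,235.68
That is below the $434,600 minimum, so the minimum applies.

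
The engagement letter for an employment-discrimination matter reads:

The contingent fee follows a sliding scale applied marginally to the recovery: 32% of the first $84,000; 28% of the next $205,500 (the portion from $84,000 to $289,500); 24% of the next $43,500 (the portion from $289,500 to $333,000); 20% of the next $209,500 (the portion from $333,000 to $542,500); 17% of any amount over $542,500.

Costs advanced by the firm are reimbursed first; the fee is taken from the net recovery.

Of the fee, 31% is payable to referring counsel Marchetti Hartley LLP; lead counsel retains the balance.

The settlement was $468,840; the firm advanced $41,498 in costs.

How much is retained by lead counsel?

Fee base (net of costs): $468,840 − $41,498 = $427,342
First $84,000 at 32% = $26,880.00
Next $205,500 at 28% = $57,540.00
Next $43,500 at 24% = $10,440.00
Remaining $94,342 at 20% = $18,868.40
Fee: $26,880.00 + $57,540.00 + $10,440.00 + $18,868.40 = $113,728.40
Referral share: 31% of $113,728.40 = $35,255.80; lead counsel retains $113,728.40 − $35,255.80 = $78,472.60.

$78,472.60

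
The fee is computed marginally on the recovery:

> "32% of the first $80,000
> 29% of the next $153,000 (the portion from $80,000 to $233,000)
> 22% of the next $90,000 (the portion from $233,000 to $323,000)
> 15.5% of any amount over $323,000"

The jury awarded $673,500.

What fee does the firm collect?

$144,097.50

First $80,000 at 32% = $25,600.00
Next $153,000 at 29% = $44,370.00
Next $90,000 at 22% = $19,800.00
Remaining $350,500 at 15.5% = $54,327.50
Fee: $25,600.00 + $44,370.00 + $19,800.00 + $54,327.50 = $144,097.50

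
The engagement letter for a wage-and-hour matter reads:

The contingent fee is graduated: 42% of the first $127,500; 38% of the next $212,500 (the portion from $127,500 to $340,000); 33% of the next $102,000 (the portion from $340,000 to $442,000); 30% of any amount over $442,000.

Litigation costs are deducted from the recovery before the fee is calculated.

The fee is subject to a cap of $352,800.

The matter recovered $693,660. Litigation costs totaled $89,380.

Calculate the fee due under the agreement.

Fee base (net of costs): $693,660 − $89,380 = $604,280
First $127,500 at 42% = $53,550.00
Next $212,500 at 38% = $80,750.00
Next $102,000 at 33% = $33,660.00
Remaining $162,280 at 30% = $48,684.00
Fee: $53,550.00 + $80,750.00 + $33,660.00 + $48,684.00 = $216,644.00
$216,644.00 is under the $352,800 cap.

$216,644.00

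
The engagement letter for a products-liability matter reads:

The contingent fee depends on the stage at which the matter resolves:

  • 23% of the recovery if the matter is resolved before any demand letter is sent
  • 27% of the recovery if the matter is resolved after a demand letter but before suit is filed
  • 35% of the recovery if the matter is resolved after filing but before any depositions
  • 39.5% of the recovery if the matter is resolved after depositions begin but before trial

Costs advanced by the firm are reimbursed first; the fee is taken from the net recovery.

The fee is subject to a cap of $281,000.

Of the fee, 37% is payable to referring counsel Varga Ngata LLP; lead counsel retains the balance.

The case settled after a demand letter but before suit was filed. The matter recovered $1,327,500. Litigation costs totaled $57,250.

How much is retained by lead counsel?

Fee base (net of costs): $1,327,500 − $57,250 = $1,270,250
The matter settled after a demand letter but before suit was filed, so the 27% rate applies.
$1,270,250 × 27% = $342,967.50
$342,967.50 exceeds the $281,000 cap, so the fee is capped at $281,000.00.
Referral share: 37% of $281,000.00 = $103,970.00; lead counsel retains $281,000.00 − $103,970.00 = $177,030.00.

$177,030.00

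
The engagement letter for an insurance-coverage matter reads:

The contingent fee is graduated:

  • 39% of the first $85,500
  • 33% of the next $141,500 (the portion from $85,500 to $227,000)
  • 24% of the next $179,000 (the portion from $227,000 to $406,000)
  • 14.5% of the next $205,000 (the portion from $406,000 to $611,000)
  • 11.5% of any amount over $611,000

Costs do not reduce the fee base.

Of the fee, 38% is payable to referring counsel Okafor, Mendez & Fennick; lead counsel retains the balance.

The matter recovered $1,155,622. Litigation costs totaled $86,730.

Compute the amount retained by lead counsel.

$133,521.05

Fee base is the gross recovery, $1,155,622; costs are reimbursed separately.
First $85,500 at 39% = $33,345.00
Next $141,500 at 33% = $46,695.00
Next $179,000 at 24% = $42,960.00
Next $205,000 at 14.5% = $29,725.00
Remaining $544,622 at 11.5% = $62,631.53
Fee: $33,345.00 + $46,695.00 + $42,960.00 + $29,725.00 + $62,631.53 = $215,356.53
Referral share: 38% of $215,356.53 = $81,835.48; lead counsel retains $215,356.53 − $81,835.48 = $133,521.05.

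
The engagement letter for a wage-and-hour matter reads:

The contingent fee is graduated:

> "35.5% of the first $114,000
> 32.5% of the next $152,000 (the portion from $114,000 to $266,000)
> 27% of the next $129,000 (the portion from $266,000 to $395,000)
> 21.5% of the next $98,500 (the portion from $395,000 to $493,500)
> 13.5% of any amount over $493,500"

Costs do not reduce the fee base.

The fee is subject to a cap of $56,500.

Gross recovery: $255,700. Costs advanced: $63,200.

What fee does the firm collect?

$56,500.00

Fee base is the gross recovery, $255,700; costs are reimbursed separately.
First $114,000 at 35.5% = $40,470.00
Remaining $141,700 at 32.5% = $46,052.50
Fee: $40,470.00 + $46,052.50 = $86,522.50
$86,522.50 exceeds the $56,500 cap, so the fee is capped at $56,500.00.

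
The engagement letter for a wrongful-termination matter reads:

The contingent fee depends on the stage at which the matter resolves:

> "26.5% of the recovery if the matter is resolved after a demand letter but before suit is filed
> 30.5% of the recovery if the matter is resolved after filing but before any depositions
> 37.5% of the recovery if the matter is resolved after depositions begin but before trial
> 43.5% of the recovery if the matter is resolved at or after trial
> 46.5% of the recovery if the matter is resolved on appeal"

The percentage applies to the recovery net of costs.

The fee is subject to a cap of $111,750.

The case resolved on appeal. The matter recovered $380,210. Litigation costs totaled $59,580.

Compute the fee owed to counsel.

Fee base (net of costs): $380,210 − $59,580 = $320,630
The matter resolved on appeal, so the 46.5% rate applies.
$320,630 × 46.5% = $149,092.95
$149,092.95 exceeds the $111,750 cap, so the fee is capped at $111,750.00.

$111,750.00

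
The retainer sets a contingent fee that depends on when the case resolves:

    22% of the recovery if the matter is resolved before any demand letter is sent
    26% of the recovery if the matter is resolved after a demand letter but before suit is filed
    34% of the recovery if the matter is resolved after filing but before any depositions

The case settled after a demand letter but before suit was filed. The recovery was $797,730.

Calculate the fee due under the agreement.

$207,409.80

The matter settled after a demand letter but before suit was filed, so the 26% rate applies.
$797,730 × 26% = $207,409.80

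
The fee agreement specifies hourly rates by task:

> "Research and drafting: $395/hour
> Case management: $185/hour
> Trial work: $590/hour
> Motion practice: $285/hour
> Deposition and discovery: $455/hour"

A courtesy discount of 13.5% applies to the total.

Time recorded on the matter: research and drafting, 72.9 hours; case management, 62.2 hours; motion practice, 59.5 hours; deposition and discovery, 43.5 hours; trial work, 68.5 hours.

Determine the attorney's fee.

$101,609.39

Research and drafting: 72.9 × $395 = $28,795.50
Case management: 62.2 × $185 = $11,507.00
Trial work: 68.5 × $590 = $40,415.00
Motion practice: 59.5 × $285 = $16,957.50
Deposition and discovery: 43.5 × $455 = $19,792.50
Subtotal: $117,467.50
Less 13.5% discount: −$15,858.11
Total: $117,467.50 − $15,858.11 = $101,609.39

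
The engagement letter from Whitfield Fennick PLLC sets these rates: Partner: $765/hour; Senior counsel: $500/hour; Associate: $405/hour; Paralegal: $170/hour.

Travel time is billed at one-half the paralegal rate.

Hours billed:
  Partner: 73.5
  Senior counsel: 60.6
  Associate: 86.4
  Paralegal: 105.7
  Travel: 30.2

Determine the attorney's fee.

$142,055.50

Partner: 73.5 × $765 = $56,227.50
Senior counsel: 60.6 × $500 = $30,300.00
Associate: 86.4 × $405 = $34,992.00
Paralegal: 105.7 × $170 = $17,969.00
Subtotal: $56,227.50 + $30,300.00 + $34,992.00 + $17,969.00 = $139,488.50
Travel: 30.2 × ($170 ÷ 2) = 30.2 × $85.00 = $2,567.00
Total: $139,488.50 + $2,567.00 = $142,055.50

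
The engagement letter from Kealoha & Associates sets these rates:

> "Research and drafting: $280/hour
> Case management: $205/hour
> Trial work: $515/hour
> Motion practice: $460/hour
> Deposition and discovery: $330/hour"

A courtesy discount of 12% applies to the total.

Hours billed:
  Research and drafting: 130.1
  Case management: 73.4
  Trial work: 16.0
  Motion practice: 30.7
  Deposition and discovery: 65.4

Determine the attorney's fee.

Research and drafting: 130.1 × $280 = $36,428.00
Case management: 73.4 × $205 = $15,047.00
Trial work: 16.0 × $515 = $8,240.00
Motion practice: 30.7 × $460 = $14,122.00
Deposition and discovery: 65.4 × $330 = $21,582.00
Subtotal: $95,419.00
Less 12% discount: −$11,450.28
Total: $95,419.00 − $11,450.28 = $83,968.72

$83,968.72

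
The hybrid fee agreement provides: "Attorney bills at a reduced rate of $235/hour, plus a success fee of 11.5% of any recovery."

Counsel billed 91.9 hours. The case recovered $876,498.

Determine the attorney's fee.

$122,393.77

Hourly: 91.9 × $235 = $21,596.50
Success fee: 11.5% of $876,498 = $100,797.27
Total: $21,596.50 + $100,797.27 = $122,393.77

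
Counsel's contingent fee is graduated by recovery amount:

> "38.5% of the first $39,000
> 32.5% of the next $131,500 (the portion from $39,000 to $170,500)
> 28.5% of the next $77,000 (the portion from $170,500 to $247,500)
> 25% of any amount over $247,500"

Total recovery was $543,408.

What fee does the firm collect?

$153,674.50

First $39,000 at 38.5% = $15,015.00
Next $131,500 at 32.5% = $42,737.50
Next $77,000 at 28.5% = $21,945.00
Remaining $295,908 at 25% = $73,977.00
Fee: $15,015.00 + $42,737.50 + $21,945.00 + $73,977.00 = $153,674.50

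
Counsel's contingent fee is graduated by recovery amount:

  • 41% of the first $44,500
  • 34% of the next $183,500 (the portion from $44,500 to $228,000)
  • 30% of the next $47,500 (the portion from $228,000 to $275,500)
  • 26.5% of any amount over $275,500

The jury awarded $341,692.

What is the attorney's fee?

First $44,500 at 41% = $18,245.00
Next $183,500 at 34% = $62,390.00
Next $47,500 at 30% = $14,250.00
Remaining $66,192 at 26.5% = $17,540.88
Fee: $18,245.00 + $62,390.00 + $14,250.00 + $17,540.88 = $112,425.88

$112,425.88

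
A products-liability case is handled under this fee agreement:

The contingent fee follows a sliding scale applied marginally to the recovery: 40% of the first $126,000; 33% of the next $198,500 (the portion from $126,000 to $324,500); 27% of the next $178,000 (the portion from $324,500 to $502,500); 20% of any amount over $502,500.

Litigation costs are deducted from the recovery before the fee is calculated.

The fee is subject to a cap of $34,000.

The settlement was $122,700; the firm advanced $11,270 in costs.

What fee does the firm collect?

Fee base (net of costs): $122,700 − $11,270 = $111,430
First $111,430 at 40% = $44,572.00
$44,572.00 exceeds the $34,000 cap, so the fee is capped at $34,000.00.

$34,000.00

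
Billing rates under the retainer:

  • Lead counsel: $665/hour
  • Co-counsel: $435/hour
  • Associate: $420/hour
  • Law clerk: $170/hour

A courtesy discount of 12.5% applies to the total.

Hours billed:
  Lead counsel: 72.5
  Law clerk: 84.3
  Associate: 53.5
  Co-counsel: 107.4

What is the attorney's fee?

Lead counsel: 72.5 × $665 = $48,212.50
Co-counsel: 107.4 × $435 = $46,719.00
Associate: 53.5 × $420 = $22,470.00
Law clerk: 84.3 × $170 = $14,331.00
Subtotal: $131,732.50
Less 12.5% discount: −$16,466.56
Total: $131,732.50 − $16,466.56 = $115,265.94

$115,265.94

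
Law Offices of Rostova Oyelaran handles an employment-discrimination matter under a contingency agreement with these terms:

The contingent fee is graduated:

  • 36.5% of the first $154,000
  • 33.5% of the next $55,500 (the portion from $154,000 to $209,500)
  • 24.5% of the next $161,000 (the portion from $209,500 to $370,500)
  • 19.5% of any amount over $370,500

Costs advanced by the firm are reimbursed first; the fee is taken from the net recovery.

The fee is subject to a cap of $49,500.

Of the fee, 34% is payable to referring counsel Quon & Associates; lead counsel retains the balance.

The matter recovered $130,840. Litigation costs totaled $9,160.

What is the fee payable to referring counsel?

$15,100.49

Fee base (net of costs): $130,840 − $9,160 = $121,680
First $121,680 at 36.5% = $44,413.20
$44,413.20 is under the $49,500 cap.
Referral share: 34% of $44,413.20 = $15,100.49; lead counsel retains $44,413.20 − $15,100.49 = $29,312.71.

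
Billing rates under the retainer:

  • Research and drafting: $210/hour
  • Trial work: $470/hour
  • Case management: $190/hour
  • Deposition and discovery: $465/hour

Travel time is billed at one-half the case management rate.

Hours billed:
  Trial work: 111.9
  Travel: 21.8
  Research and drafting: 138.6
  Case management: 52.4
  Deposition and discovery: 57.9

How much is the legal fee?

Research and drafting: 138.6 × $210 = $29,106.00
Trial work: 111.9 × $470 = $52,593.00
Case management: 52.4 × $190 = $9,956.00
Deposition and discovery: 57.9 × $465 = $26,923.50
Subtotal: $29,106.00 + $52,593.00 + $9,956.00 + $26,923.50 = $118,578.50
Travel: 21.8 × ($190 ÷ 2) = 21.8 × $95.00 = $2,071.00
Total: $118,578.50 + $2,071.00 = $120,649.50

$120,649.50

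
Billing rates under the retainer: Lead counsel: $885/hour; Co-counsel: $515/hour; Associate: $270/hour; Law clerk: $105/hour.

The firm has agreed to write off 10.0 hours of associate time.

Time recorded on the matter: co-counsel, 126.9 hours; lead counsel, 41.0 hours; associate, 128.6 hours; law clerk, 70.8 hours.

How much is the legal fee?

Lead counsel: 41.0 × $885 = $36,285.00
Co-counsel: 126.9 × $515 = $65,353.50
Associate: 128.6 × $270 = $34,722.00
Law clerk: 70.8 × $105 = $7,434.00
Subtotal: $143,794.50
Write-off: 10.0 × $270 = $2,700.00
Total: $143,794.50 − $2,700.00 = $141,094.50

$141,094.50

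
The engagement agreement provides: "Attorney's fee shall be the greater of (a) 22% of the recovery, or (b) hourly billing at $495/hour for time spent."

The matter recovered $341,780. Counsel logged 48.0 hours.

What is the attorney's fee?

$75,191.60

(a) 22% of $341,780 = $75,191.60
(b) 48.0 × $495 = $23,760.00
The greater is (a): $75,191.60.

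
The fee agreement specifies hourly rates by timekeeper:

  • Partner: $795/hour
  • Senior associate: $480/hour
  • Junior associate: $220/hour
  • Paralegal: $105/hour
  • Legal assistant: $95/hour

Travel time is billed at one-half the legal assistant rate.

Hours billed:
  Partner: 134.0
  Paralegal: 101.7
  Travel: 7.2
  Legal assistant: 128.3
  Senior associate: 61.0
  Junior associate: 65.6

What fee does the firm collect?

Partner: 134.0 × $795 = $106,530.00
Senior associate: 61.0 × $480 = $29,280.00
Junior associate: 65.6 × $220 = $14,432.00
Paralegal: 101.7 × $105 = $10,678.50
Legal assistant: 128.3 × $95 = $12,188.50
Subtotal: $106,530.00 + $29,280.00 + $14,432.00 + $10,678.50 + $12,188.50 = $173,109.00
Travel: 7.2 × ($95 ÷ 2) = 7.2 × $47.50 = $342.00
Total: $173,109.00 + $342.00 = $173,451.00

$173,451.00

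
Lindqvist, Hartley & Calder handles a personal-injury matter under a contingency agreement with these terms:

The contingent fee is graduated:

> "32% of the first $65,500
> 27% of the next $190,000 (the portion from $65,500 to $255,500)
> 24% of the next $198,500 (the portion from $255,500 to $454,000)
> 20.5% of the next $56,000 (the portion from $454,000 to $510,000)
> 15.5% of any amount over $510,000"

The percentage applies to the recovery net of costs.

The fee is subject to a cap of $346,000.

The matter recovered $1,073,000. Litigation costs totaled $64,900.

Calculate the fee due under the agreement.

Fee base (net of costs): $1,073,000 − $64,900 = $1,008,100
First $65,500 at 32% = $20,960.00
Next $190,000 at 27% = $51,300.00
Next $198,500 at 24% = $47,640.00
Next $56,000 at 20.5% = $11,480.00
Remaining $498,100 at 15.5% = $77,205.50
Fee: $20,960.00 + $51,300.00 + $47,640.00 + $11,480.00 + $77,205.50 = $208,585.50
$208,585.50 is under the $346,000 cap.

$208,585.50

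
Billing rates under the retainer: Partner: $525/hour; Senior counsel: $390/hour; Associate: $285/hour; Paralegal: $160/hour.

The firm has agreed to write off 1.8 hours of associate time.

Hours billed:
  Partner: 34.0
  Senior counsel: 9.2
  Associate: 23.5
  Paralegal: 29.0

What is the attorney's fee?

$32,262.50

Partner: 34.0 × $525 = $17,850.00
Senior counsel: 9.2 × $390 = $3,588.00
Associate: 23.5 × $285 = $6,697.50
Paralegal: 29.0 × $160 = $4,640.00
Subtotal: $32,775.50
Write-off: 1.8 × $285 = $513.00
Total: $32,775.50 − $513.00 = $32,262.50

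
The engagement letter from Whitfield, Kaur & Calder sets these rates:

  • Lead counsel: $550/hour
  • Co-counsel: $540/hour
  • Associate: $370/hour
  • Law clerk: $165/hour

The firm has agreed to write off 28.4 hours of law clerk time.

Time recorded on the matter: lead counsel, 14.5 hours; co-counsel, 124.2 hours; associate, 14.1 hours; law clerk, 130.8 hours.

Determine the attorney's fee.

Lead counsel: 14.5 × $550 = $7,975.00
Co-counsel: 124.2 × $540 = $67,068.00
Associate: 14.1 × $370 = $5,217.00
Law clerk: 130.8 × $165 = $21,582.00
Subtotal: $101,842.00
Write-off: 28.4 × $165 = $4,686.00
Total: $101,842.00 − $4,686.00 = $97,156.00

$97,156.00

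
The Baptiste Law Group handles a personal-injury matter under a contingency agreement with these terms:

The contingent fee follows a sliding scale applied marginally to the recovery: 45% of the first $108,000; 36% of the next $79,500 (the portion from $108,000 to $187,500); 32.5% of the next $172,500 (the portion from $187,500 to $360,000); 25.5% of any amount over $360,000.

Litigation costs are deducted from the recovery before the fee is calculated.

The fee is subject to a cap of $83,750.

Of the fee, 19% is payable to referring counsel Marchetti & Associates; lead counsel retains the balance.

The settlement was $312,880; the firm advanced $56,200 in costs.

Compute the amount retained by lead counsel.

Fee base (net of costs): $312,880 − $56,200 = $256,680
First $108,000 at 45% = $48,600.00
Next $79,500 at 36% = $28,620.00
Remaining $69,180 at 32.5% = $22,483.50
Fee: $48,600.00 + $28,620.00 + $22,483.50 = $99,703.50
$99,703.50 exceeds the $83,750 cap, so the fee is capped at $83,750.00.
Referral share: 19% of $83,750.00 = $15,912.50; lead counsel retains $83,750.00 − $15,912.50 = $67,837.50.

$67,837.50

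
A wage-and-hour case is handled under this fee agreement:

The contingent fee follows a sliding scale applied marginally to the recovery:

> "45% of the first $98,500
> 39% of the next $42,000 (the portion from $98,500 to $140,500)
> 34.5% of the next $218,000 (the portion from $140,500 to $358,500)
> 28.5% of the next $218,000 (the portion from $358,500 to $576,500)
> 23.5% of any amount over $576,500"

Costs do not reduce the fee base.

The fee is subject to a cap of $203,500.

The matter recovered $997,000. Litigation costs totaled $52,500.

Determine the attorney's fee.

Fee base is the gross recovery, $997,000; costs are reimbursed separately.
First $98,500 at 45% = $44,325.00
Next $42,000 at 39% = $16,380.00
Next $218,000 at 34.5% = $75,210.00
Next $218,000 at 28.5% = $62,130.00
Remaining $420,500 at 23.5% = $98,817.50
Fee: $44,325.00 + $16,380.00 + $75,210.00 + $62,130.00 + $98,817.50 = $296,862.50
$296,862.50 exceeds the $203,500 cap, so the fee is capped at $203,500.00.

$203,500.00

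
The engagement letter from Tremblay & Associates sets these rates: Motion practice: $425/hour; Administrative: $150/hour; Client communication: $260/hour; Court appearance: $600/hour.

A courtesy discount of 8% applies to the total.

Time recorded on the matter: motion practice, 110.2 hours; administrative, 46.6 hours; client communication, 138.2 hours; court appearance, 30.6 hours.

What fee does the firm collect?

$99,467.64

Motion practice: 110.2 × $425 = $46,835.00
Administrative: 46.6 × $150 = $6,990.00
Client communication: 138.2 × $260 = $35,932.00
Court appearance: 30.6 × $600 = $18,360.00
Subtotal: $108,117.00
Less 8% discount: −$8,649.36
Total: $108,117.00 − $8,649.36 = $99,467.64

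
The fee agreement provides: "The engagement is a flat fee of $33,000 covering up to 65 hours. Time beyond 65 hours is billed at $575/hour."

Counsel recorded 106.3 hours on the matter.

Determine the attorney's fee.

$56,747.50

Flat fee: $33,000.00
Excess hours: 106.3 − 65 = 41.3
Overrun: 41.3 × $575 = $23,747.50
Total: $33,000.00 + $23,747.50 = $56,747.50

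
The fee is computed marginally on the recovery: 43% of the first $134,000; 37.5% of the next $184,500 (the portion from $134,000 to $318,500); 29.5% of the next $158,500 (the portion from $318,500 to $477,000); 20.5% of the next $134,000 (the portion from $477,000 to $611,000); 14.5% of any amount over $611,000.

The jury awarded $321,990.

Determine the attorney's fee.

$127,837.05

First $134,000 at 43% = $57,620.00
Next $184,500 at 37.5% = $69,187.50
Remaining $3,490 at 29.5% = $1,029.55
Fee: $57,620.00 + $69,187.50 + $1,029.55 = $127,837.05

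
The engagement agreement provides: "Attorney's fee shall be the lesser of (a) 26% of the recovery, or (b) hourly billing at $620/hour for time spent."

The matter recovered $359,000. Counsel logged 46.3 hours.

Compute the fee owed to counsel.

$28,706.00

(a) 26% of $359,000 = $93,340.00
(b) 46.3 × $620 = $28,706.00
The lesser is (b): $28,706.00.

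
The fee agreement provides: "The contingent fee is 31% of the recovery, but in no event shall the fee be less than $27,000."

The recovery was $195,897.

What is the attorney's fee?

$60,728.07

31% of $195,897 = $60,728.07
That exceeds the $27,000 minimum.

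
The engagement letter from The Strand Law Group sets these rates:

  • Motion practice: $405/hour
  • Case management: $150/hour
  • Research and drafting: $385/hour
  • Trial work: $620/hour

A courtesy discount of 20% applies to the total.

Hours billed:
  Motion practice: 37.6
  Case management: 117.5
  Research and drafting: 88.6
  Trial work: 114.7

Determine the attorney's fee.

Motion practice: 37.6 × $405 = $15,228.00
Case management: 117.5 × $150 = $17,625.00
Research and drafting: 88.6 × $385 = $34,111.00
Trial work: 114.7 × $620 = $71,114.00
Subtotal: $138,078.00
Less 20% discount: −$27,615.60
Total: $138,078.00 − $27,615.60 = $110,462.40

$110,462.40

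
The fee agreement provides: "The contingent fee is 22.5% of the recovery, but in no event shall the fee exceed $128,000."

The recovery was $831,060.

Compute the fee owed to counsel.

$128,000.00

22.5% of $831,060 = $186,988.50
That exceeds the $128,000 cap, so the fee is capped at $128,000.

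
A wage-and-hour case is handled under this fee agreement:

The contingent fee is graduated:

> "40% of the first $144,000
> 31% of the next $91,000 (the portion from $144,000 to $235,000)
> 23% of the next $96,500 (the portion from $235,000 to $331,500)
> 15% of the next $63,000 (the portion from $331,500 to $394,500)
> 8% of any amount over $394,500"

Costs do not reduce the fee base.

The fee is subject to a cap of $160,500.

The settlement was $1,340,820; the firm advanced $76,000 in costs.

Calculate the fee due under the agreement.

Fee base is the gross recovery, $1,340,820; costs are reimbursed separately.
First $144,000 at 40% = $57,600.00
Next $91,000 at 31% = $28,210.00
Next $96,500 at 23% = $22,195.00
Next $63,000 at 15% = $9,450.00
Remaining $946,320 at 8% = $75,705.60
Fee: $57,600.00 + $28,210.00 + $22,195.00 + $9,450.00 + $75,705.60 = $193,160.60
$193,160.60 exceeds the $160,500 cap, so the fee is capped at $160,500.00.

$160,500.00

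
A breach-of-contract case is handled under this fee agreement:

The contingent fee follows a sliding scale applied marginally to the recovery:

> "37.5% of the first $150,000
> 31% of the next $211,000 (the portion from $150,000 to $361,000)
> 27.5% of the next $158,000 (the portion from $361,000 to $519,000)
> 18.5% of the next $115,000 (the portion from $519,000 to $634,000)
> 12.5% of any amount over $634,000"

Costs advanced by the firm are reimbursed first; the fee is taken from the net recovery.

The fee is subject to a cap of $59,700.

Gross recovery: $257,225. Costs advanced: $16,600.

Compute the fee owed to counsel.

$59,700.00

Fee base (net of costs): $257,225 − $16,600 = $240,625
First $150,000 at 37.5% = $56,250.00
Remaining $90,625 at 31% = $28,093.75
Fee: $56,250.00 + $28,093.75 = $84,343.75
$84,343.75 exceeds the $59,700 cap, so the fee is capped at $59,700.00.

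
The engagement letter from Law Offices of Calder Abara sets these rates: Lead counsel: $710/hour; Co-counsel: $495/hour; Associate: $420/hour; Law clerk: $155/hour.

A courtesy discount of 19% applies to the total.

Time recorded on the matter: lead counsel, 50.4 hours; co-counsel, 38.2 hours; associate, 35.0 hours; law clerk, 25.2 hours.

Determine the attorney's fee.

$59,372.19

Lead counsel: 50.4 × $710 = $35,784.00
Co-counsel: 38.2 × $495 = $18,909.00
Associate: 35.0 × $420 = $14,700.00
Law clerk: 25.2 × $155 = $3,906.00
Subtotal: $73,299.00
Less 19% discount: −$13,926.81
Total: $73,299.00 − $13,926.81 = $59,372.19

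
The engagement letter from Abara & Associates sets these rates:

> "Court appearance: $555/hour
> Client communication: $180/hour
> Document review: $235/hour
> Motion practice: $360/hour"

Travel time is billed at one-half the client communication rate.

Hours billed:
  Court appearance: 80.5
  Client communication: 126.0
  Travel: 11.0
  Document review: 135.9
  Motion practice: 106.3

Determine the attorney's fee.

Court appearance: 80.5 × $555 = $44,677.50
Client communication: 126.0 × $180 = $22,680.00
Document review: 135.9 × $235 = $31,936.50
Motion practice: 106.3 × $360 = $38,268.00
Subtotal: $44,677.50 + $22,680.00 + $31,936.50 + $38,268.00 = $137,562.00
Travel: 11.0 × ($180 ÷ 2) = 11.0 × $90.00 = $990.00
Total: $137,562.00 + $990.00 = $138,552.00

$138,552.00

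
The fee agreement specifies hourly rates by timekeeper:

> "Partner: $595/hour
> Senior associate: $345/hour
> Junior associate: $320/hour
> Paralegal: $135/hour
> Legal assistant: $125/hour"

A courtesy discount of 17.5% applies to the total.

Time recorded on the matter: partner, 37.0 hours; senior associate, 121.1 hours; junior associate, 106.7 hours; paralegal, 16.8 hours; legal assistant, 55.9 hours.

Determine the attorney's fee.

$88,435.05

Partner: 37.0 × $595 = $22,015.00
Senior associate: 121.1 × $345 = $41,779.50
Junior associate: 106.7 × $320 = $34,144.00
Paralegal: 16.8 × $135 = $2,268.00
Legal assistant: 55.9 × $125 = $6,987.50
Subtotal: $107,194.00
Less 17.5% discount: −$18,758.95
Total: $107,194.00 − $18,758.95 = $88,435.05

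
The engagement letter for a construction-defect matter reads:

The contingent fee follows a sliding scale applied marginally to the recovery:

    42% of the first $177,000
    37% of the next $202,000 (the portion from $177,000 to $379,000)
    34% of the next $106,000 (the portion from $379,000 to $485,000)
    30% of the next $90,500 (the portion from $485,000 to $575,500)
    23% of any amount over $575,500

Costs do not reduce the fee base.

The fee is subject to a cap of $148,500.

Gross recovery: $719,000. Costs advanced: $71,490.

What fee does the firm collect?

Fee base is the gross recovery, $719,000; costs are reimbursed separately.
First $177,000 at 42% = $74,340.00
Next $202,000 at 37% = $74,740.00
Next $106,000 at 34% = $36,040.00
Next $90,500 at 30% = $27,150.00
Remaining $143,500 at 23% = $33,005.00
Fee: $74,340.00 + $74,740.00 + $36,040.00 + $27,150.00 + $33,005.00 = $245,275.00
$245,275.00 exceeds the $148,500 cap, so the fee is capped at $148,500.00.

$148,500.00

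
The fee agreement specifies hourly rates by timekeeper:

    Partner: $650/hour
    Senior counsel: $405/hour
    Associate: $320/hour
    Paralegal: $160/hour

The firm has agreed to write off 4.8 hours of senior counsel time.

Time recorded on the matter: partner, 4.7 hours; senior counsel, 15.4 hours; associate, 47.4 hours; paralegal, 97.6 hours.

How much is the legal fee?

Partner: 4.7 × $650 = $3,055.00
Senior counsel: 15.4 × $405 = $6,237.00
Associate: 47.4 × $320 = $15,168.00
Paralegal: 97.6 × $160 = $15,616.00
Subtotal: $40,076.00
Write-off: 4.8 × $405 = $1,944.00
Total: $40,076.00 − $1,944.00 = $38,132.00

$38,132.00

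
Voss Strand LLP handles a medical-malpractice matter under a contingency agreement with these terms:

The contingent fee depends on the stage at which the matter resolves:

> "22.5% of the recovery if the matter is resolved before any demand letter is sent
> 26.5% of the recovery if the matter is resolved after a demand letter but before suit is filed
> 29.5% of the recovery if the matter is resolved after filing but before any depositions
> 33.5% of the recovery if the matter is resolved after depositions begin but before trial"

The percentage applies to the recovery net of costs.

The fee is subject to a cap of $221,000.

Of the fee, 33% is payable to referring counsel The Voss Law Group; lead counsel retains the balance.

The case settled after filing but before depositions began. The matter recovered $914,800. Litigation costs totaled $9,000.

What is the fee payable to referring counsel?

$72,930.00

Fee base (net of costs): $914,800 − $9,000 = $905,800
The matter settled after filing but before depositions began, so the 29.5% rate applies.
$905,800 × 29.5% = $267,211.00
$267,211.00 exceeds the $221,000 cap, so the fee is capped at $221,000.00.
Referral share: 33% of $221,000.00 = $72,930.00; lead counsel retains $221,000.00 − $72,930.00 = $148,070.00.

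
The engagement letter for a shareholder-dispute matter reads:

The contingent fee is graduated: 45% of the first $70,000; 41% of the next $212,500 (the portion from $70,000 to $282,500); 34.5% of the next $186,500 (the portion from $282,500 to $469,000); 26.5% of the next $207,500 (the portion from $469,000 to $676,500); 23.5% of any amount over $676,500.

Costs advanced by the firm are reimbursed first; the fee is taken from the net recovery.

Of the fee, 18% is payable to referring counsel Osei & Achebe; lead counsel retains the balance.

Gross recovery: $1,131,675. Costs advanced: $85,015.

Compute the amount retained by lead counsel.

$266,452.93

Fee base (net of costs): $1,131,675 − $85,015 = $1,046,660
First $70,000 at 45% = $31,500.00
Next $212,500 at 41% = $87,125.00
Next $186,500 at 34.5% = $64,342.50
Next $207,500 at 26.5% = $54,987.50
Remaining $370,160 at 23.5% = $86,987.60
Fee: $31,500.00 + $87,125.00 + $64,342.50 + $54,987.50 + $86,987.60 = $324,942.60
Referral share: 18% of $324,942.60 = $58,489.67; lead counsel retains $324,942.60 − $58,489.67 = $266,452.93.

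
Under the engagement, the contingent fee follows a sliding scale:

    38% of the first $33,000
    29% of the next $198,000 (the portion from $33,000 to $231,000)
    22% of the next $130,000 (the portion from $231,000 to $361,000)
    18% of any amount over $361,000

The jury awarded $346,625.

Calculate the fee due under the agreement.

$95,397.50

First $33,000 at 38% = $12,540.00
Next $198,000 at 29% = $57,420.00
Remaining $115,625 at 22% = $25,437.50
Fee: $12,540.00 + $57,420.00 + $25,437.50 = $95,397.50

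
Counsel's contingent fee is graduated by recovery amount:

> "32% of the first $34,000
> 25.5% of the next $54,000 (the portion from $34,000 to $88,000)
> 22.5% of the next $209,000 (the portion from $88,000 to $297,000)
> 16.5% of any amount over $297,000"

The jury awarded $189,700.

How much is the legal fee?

$47,532.50

First $34,000 at 32% = $10,880.00
Next $54,000 at 25.5% = $13,770.00
Remaining $101,700 at 22.5% = $22,882.50
Fee: $10,880.00 + $13,770.00 + $22,882.50 = $47,532.50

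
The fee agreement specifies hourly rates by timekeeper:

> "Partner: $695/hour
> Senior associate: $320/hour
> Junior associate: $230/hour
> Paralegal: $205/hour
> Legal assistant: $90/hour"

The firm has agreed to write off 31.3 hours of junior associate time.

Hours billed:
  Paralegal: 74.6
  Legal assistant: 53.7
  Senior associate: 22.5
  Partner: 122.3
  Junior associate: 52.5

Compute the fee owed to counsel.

Partner: 122.3 × $695 = $84,998.50
Senior associate: 22.5 × $320 = $7,200.00
Junior associate: 52.5 × $230 = $12,075.00
Paralegal: 74.6 × $205 = $15,293.00
Legal assistant: 53.7 × $90 = $4,833.00
Subtotal: $124,399.50
Write-off: 31.3 × $230 = $7,199.00
Total: $124,399.50 − $7,199.00 = $117,200.50

$117,200.50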